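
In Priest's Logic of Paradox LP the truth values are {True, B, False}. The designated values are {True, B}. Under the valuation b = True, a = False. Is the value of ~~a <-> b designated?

No

~a = ~False = True
~~a = ~True = False
~~a <-> b = False <-> True = False
False ∉ {True, B}.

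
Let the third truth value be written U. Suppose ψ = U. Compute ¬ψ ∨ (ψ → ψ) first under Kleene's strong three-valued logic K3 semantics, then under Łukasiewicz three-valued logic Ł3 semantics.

U; ⊤

In Kleene's strong three-valued logic K3: ¬ψ = ¬U = U
ψ → ψ = U → U = U  [¬U ∨ U]
¬ψ ∨ (ψ → ψ) = U ∨ U = U
In Łukasiewicz three-valued logic Ł3: ¬ψ = ¬U = U
ψ → ψ = U → U = ⊤  [min(1, 1−½+½)]
¬ψ ∨ (ψ → ψ) = U ∨ ⊤ = ⊤
They differ because Kleene's strong three-valued logic K3 and Łukasiewicz three-valued logic Ł3 treat U differently under implication.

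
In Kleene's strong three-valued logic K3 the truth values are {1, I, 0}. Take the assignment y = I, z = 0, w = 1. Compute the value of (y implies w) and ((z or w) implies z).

y implies w = I implies 1 = 1  [not I or 1]
z or w = 0 or 1 = 1
(z or w) implies z = 1 implies 0 = 0
(y implies w) and ((z or w) implies z) = 1 and 0 = 0

0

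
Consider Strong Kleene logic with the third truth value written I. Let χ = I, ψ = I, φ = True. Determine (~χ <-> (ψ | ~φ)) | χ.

I

~χ = ~I = I
~φ = ~True = False
ψ | ~φ = I | False = I
~χ <-> (ψ | ~φ) = I <-> I = I
(~χ <-> (ψ | ~φ)) | χ = I | I = I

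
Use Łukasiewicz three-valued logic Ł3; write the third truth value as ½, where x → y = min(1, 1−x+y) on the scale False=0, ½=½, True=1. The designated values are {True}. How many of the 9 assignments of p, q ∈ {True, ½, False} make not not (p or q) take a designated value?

5

Of the 9 assignments, 5 give a value in {True}.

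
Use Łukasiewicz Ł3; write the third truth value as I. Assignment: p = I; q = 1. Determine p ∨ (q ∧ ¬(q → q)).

q → q = 1 → 1 = 1
¬(q → q) = ¬1 = 0
q ∧ ¬(q → q) = 1 ∧ 0 = 0
p ∨ (q ∧ ¬(q → q)) = I ∨ 0 = I

I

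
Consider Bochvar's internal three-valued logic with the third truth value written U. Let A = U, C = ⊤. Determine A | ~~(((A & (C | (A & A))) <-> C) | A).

U

A & A = U & U = U
C | (A & A) = ⊤ | U = U
A & (C | (A & A)) = U & U = U
(A & (C | (A & A))) <-> C = U <-> ⊤ = U
((A & (C | (A & A))) <-> C) | A = U | U = U
~(((A & (C | (A & A))) <-> C) | A) = ~U = U
~~(((A & (C | (A & A))) <-> C) | A) = ~U = U
A | ~~(((A & (C | (A & A))) <-> C) | A) = U | U = U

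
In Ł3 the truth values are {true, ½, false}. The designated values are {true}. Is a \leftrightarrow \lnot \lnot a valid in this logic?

Yes

Every assignment of a over {true, ½, false} gives a value in {true}.
In particular, with a=½: a \leftrightarrow \lnot \lnot a = true.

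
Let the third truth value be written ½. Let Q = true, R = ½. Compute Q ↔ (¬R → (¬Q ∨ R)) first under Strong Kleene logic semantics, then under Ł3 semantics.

½; true

In Strong Kleene logic: ¬R = ¬½ = ½
¬Q = ¬true = false
¬Q ∨ R = false ∨ ½ = ½
¬R → (¬Q ∨ R) = ½ → ½ = ½  [¬½ ∨ ½]
Q ↔ (¬R → (¬Q ∨ R)) = true ↔ ½ = ½
In Ł3: ¬R = ¬½ = ½
¬Q = ¬true = false
¬Q ∨ R = false ∨ ½ = ½
¬R → (¬Q ∨ R) = ½ → ½ = true  [min(1, 1−½+½)]
Q ↔ (¬R → (¬Q ∨ R)) = true ↔ true = true
They differ because Strong Kleene logic and Ł3 treat ½ differently under implication.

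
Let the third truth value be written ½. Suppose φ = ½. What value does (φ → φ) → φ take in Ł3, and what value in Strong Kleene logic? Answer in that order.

½; ½

In Ł3: φ → φ = ½ → ½ = ⊤  [min(1, 1−½+½)]
(φ → φ) → φ = ⊤ → ½ = ½
In Strong Kleene logic: φ → φ = ½ → ½ = ½
(φ → φ) → φ = ½ → ½ = ½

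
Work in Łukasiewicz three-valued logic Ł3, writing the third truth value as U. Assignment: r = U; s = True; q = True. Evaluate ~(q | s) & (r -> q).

False

q | s = True | True = True
~(q | s) = ~True = False
r -> q = U -> True = True
~(q | s) & (r -> q) = False & True = False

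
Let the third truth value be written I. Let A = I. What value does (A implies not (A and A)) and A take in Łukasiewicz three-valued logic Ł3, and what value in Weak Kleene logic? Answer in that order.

I; I

In Łukasiewicz three-valued logic Ł3: A and A = I and I = I
not (A and A) = not I = I
A implies not (A and A) = I implies I = 1
(A implies not (A and A)) and A = 1 and I = I
In Weak Kleene logic: A and A = I and I = I
not (A and A) = not I = I
A implies not (A and A) = I implies I = I  [any arg is the third value ⇒ result is the third value]
(A implies not (A and A)) and A = I and I = I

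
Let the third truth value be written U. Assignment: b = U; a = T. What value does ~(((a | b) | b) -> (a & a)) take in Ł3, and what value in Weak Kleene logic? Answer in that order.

F; U

In Ł3: a | b = T | U = T
(a | b) | b = T | U = T
a & a = T & T = T
((a | b) | b) -> (a & a) = T -> T = T
~(((a | b) | b) -> (a & a)) = ~T = F
In Weak Kleene logic: a | b = T | U = U
(a | b) | b = U | U = U
a & a = T & T = T
((a | b) | b) -> (a & a) = U -> T = U
~(((a | b) | b) -> (a & a)) = ~U = U
They differ because Ł3 and Weak Kleene logic treat U differently under the binary connectives.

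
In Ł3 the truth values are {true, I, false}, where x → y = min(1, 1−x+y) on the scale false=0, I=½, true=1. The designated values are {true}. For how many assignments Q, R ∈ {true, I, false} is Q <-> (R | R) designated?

Designated under: (Q=true, R=true); (Q=I, R=I); (Q=false, R=false).

3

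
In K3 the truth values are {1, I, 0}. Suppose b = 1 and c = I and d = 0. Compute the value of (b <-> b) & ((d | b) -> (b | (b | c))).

1

b <-> b = 1 <-> 1 = 1
d | b = 0 | 1 = 1
b | c = 1 | I = 1
b | (b | c) = 1 | 1 = 1
(d | b) -> (b | (b | c)) = 1 -> 1 = 1
(b <-> b) & ((d | b) -> (b | (b | c))) = 1 & 1 = 1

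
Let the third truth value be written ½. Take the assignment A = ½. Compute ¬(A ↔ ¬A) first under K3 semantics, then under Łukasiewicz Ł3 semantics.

½; ⊥

In K3: ¬A = ¬½ = ½
A ↔ ¬A = ½ ↔ ½ = ½
¬(A ↔ ¬A) = ¬½ = ½
In Łukasiewicz Ł3: ¬A = ¬½ = ½
A ↔ ¬A = ½ ↔ ½ = ⊤  [1 − |½−½|]
¬(A ↔ ¬A) = ¬⊤ = ⊥
They differ because K3 and Łukasiewicz Ł3 treat ½ differently under implication.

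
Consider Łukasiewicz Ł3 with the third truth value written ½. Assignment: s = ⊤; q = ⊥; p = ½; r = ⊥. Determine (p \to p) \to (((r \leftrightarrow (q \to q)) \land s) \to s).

⊤

p \to p = ½ \to ½ = ⊤  [min(1, 1−½+½)]
q \to q = ⊥ \to ⊥ = ⊤
r \leftrightarrow (q \to q) = ⊥ \leftrightarrow ⊤ = ⊥
(r \leftrightarrow (q \to q)) \land s = ⊥ \land ⊤ = ⊥
((r \leftrightarrow (q \to q)) \land s) \to s = ⊥ \to ⊤ = ⊤
(p \to p) \to (((r \leftrightarrow (q \to q)) \land s) \to s) = ⊤ \to ⊤ = ⊤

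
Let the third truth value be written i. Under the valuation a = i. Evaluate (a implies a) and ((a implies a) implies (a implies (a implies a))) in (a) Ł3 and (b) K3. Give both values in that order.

True; i

In Ł3: a implies a = i implies i = True
a implies a = i implies i = True
a implies a = i implies i = True
a implies (a implies a) = i implies True = True
(a implies a) implies (a implies (a implies a)) = True implies True = True
(a implies a) and ((a implies a) implies (a implies (a implies a))) = True and True = True
In K3: a implies a = i implies i = i
a implies a = i implies i = i
a implies a = i implies i = i
a implies (a implies a) = i implies i = i
(a implies a) implies (a implies (a implies a)) = i implies i = i
(a implies a) and ((a implies a) implies (a implies (a implies a))) = i and i = i
They differ because Ł3 and K3 treat i differently under implication.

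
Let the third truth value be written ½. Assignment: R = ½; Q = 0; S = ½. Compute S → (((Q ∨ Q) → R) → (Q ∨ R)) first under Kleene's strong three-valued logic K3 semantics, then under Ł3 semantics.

In Kleene's strong three-valued logic K3: Q ∨ Q = 0 ∨ 0 = 0
(Q ∨ Q) → R = 0 → ½ = 1
Q ∨ R = 0 ∨ ½ = ½
((Q ∨ Q) → R) → (Q ∨ R) = 1 → ½ = ½
S → (((Q ∨ Q) → R) → (Q ∨ R)) = ½ → ½ = ½
In Ł3: Q ∨ Q = 0 ∨ 0 = 0
(Q ∨ Q) → R = 0 → ½ = 1  [min(1, 1−0+½)]
Q ∨ R = 0 ∨ ½ = ½
((Q ∨ Q) → R) → (Q ∨ R) = 1 → ½ = ½
S → (((Q ∨ Q) → R) → (Q ∨ R)) = ½ → ½ = 1
They differ because Kleene's strong three-valued logic K3 and Ł3 treat ½ differently under implication.

½; 1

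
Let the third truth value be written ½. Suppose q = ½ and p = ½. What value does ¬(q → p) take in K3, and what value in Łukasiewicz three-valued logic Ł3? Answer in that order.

½; false

In K3: q → p = ½ → ½ = ½  [¬½ ∨ ½]
¬(q → p) = ¬½ = ½
In Łukasiewicz three-valued logic Ł3: q → p = ½ → ½ = true  [min(1, 1−½+½)]
¬(q → p) = ¬true = false
They differ because K3 and Łukasiewicz three-valued logic Ł3 treat ½ differently under implication.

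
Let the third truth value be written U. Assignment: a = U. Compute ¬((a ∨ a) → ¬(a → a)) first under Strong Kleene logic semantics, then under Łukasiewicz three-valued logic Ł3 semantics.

In Strong Kleene logic: a ∨ a = U ∨ U = U
a → a = U → U = U  [¬U ∨ U]
¬(a → a) = ¬U = U
(a ∨ a) → ¬(a → a) = U → U = U
¬((a ∨ a) → ¬(a → a)) = ¬U = U
In Łukasiewicz three-valued logic Ł3: a ∨ a = U ∨ U = U
a → a = U → U = ⊤  [min(1, 1−½+½)]
¬(a → a) = ¬⊤ = ⊥
(a ∨ a) → ¬(a → a) = U → ⊥ = U
¬((a ∨ a) → ¬(a → a)) = ¬U = U

U; U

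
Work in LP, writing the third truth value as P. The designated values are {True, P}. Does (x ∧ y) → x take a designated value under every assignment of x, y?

Yes

Every assignment of x, y over {True, P, False} gives a value in {True, P}.
In particular, with x=P, y=P: (x ∧ y) → x = P.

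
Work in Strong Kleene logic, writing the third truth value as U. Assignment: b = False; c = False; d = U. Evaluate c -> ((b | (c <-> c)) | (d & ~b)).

True

c <-> c = False <-> False = True
b | (c <-> c) = False | True = True
~b = ~False = True
d & ~b = U & True = U
(b | (c <-> c)) | (d & ~b) = True | U = True
c -> ((b | (c <-> c)) | (d & ~b)) = False -> True = True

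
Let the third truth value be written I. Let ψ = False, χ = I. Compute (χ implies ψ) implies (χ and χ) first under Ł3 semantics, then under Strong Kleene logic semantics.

In Ł3: χ implies ψ = I implies False = I
χ and χ = I and I = I
(χ implies ψ) implies (χ and χ) = I implies I = True
In Strong Kleene logic: χ implies ψ = I implies False = I  [not I or False]
χ and χ = I and I = I
(χ implies ψ) implies (χ and χ) = I implies I = I
They differ because Ł3 and Strong Kleene logic treat I differently under implication.

True; I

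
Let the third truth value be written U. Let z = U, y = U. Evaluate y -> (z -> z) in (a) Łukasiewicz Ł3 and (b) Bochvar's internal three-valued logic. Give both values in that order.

true; U

In Łukasiewicz Ł3: z -> z = U -> U = true  [min(1, 1−½+½)]
y -> (z -> z) = U -> true = true
In Bochvar's internal three-valued logic: z -> z = U -> U = U
y -> (z -> z) = U -> U = U
They differ because Łukasiewicz Ł3 and Bochvar's internal three-valued logic treat U differently under the binary connectives.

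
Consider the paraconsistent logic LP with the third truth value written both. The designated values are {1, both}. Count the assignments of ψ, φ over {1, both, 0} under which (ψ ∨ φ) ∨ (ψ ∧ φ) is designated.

8

Of the 9 assignments, 8 give a value in {1, both}.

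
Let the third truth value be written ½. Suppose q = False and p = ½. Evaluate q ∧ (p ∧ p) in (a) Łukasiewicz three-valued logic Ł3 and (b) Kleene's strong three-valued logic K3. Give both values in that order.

False; False

In Łukasiewicz three-valued logic Ł3: p ∧ p = ½ ∧ ½ = ½
q ∧ (p ∧ p) = False ∧ ½ = False
In Kleene's strong three-valued logic K3: p ∧ p = ½ ∧ ½ = ½
q ∧ (p ∧ p) = False ∧ ½ = False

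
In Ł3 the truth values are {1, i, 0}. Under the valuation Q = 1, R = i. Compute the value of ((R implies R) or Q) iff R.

R implies R = i implies i = 1
(R implies R) or Q = 1 or 1 = 1
((R implies R) or Q) iff R = 1 iff i = i

i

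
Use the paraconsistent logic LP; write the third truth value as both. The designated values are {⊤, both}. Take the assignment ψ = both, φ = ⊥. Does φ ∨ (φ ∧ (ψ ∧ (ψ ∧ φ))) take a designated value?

No

ψ ∧ φ = both ∧ ⊥ = ⊥
ψ ∧ (ψ ∧ φ) = both ∧ ⊥ = ⊥
φ ∧ (ψ ∧ (ψ ∧ φ)) = ⊥ ∧ ⊥ = ⊥
φ ∨ (φ ∧ (ψ ∧ (ψ ∧ φ))) = ⊥ ∨ ⊥ = ⊥
⊥ ∉ {⊤, both}.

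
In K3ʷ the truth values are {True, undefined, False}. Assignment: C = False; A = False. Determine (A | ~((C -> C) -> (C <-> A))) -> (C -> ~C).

True

C -> C = False -> False = True
C <-> A = False <-> False = True
(C -> C) -> (C <-> A) = True -> True = True
~((C -> C) -> (C <-> A)) = ~True = False
A | ~((C -> C) -> (C <-> A)) = False | False = False
~C = ~False = True
C -> ~C = False -> True = True
(A | ~((C -> C) -> (C <-> A))) -> (C -> ~C) = False -> True = True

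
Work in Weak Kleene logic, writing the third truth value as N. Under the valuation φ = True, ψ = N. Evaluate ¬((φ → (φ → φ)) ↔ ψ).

φ → φ = True → True = True
φ → (φ → φ) = True → True = True
(φ → (φ → φ)) ↔ ψ = True ↔ N = N
¬((φ → (φ → φ)) ↔ ψ) = ¬N = N

N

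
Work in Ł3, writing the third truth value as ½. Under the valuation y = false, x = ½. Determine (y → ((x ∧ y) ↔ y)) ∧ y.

false

x ∧ y = ½ ∧ false = false
(x ∧ y) ↔ y = false ↔ false = true
y → ((x ∧ y) ↔ y) = false → true = true
(y → ((x ∧ y) ↔ y)) ∧ y = true ∧ false = false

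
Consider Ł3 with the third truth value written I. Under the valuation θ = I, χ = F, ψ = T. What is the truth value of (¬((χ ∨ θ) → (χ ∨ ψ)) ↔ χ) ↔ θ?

I

χ ∨ θ = F ∨ I = I
χ ∨ ψ = F ∨ T = T
(χ ∨ θ) → (χ ∨ ψ) = I → T = T  [min(1, 1−½+1)]
¬((χ ∨ θ) → (χ ∨ ψ)) = ¬T = F
¬((χ ∨ θ) → (χ ∨ ψ)) ↔ χ = F ↔ F = T
(¬((χ ∨ θ) → (χ ∨ ψ)) ↔ χ) ↔ θ = T ↔ I = I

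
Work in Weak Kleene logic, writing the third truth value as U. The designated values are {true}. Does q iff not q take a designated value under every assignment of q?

Countermodel: q=true gives false, which is not designated.

No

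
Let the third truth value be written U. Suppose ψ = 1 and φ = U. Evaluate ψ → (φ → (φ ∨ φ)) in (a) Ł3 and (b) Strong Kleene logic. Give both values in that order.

In Ł3: φ ∨ φ = U ∨ U = U
φ → (φ ∨ φ) = U → U = 1
ψ → (φ → (φ ∨ φ)) = 1 → 1 = 1
In Strong Kleene logic: φ ∨ φ = U ∨ U = U
φ → (φ ∨ φ) = U → U = U
ψ → (φ → (φ ∨ φ)) = 1 → U = U
They differ because Ł3 and Strong Kleene logic treat U differently under implication.

1; U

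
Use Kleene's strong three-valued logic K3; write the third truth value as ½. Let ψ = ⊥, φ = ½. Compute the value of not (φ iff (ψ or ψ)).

½

ψ or ψ = ⊥ or ⊥ = ⊥
φ iff (ψ or ψ) = ½ iff ⊥ = ½
not (φ iff (ψ or ψ)) = not ½ = ½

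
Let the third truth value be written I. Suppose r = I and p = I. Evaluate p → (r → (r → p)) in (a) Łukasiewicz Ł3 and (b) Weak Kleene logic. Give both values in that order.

In Łukasiewicz Ł3: r → p = I → I = true
r → (r → p) = I → true = true
p → (r → (r → p)) = I → true = true
In Weak Kleene logic: r → p = I → I = I  [any arg is the third value ⇒ result is the third value]
r → (r → p) = I → I = I
p → (r → (r → p)) = I → I = I
They differ because Łukasiewicz Ł3 and Weak Kleene logic treat I differently under the binary connectives.

true; I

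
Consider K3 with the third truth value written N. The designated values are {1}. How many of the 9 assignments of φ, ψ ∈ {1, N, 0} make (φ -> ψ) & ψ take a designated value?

3

Designated under: (φ=1, ψ=1); (φ=N, ψ=1); (φ=0, ψ=1).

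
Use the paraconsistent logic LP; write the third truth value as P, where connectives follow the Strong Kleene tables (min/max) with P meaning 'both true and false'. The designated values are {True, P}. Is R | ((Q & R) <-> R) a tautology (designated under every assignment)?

Every assignment of R, Q over {True, P, False} gives a value in {True, P}.
In particular, with R=P, Q=P: R | ((Q & R) <-> R) = P.

Yes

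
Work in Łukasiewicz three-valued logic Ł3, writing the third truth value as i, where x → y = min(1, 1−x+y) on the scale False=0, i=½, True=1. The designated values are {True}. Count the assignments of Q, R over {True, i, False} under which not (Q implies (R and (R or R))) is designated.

1

Designated under: (Q=True, R=False).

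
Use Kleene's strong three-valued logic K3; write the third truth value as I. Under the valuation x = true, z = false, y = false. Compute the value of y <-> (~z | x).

false

~z = ~false = true
~z | x = true | true = true
y <-> (~z | x) = false <-> true = false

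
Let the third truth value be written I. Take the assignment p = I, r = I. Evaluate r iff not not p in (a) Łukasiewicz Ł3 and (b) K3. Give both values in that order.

T; I

In Łukasiewicz Ł3: not p = not I = I
not not p = not I = I
r iff not not p = I iff I = T  [1 − |½−½|]
In K3: not p = not I = I
not not p = not I = I
r iff not not p = I iff I = I
They differ because Łukasiewicz Ł3 and K3 treat I differently under implication.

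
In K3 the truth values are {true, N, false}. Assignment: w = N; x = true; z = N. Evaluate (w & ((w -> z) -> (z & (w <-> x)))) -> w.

w -> z = N -> N = N  [~N | N]
w <-> x = N <-> true = N
z & (w <-> x) = N & N = N
(w -> z) -> (z & (w <-> x)) = N -> N = N
w & ((w -> z) -> (z & (w <-> x))) = N & N = N
(w & ((w -> z) -> (z & (w <-> x)))) -> w = N -> N = N

N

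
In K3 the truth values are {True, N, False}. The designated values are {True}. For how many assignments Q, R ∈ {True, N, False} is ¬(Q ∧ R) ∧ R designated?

1

Designated under: (Q=False, R=True).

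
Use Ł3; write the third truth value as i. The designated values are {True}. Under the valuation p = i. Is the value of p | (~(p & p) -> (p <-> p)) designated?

p & p = i & i = i
~(p & p) = ~i = i
p <-> p = i <-> i = True  [1 − |½−½|]
~(p & p) -> (p <-> p) = i -> True = True
p | (~(p & p) -> (p <-> p)) = i | True = True
True ∈ {True}.

Yes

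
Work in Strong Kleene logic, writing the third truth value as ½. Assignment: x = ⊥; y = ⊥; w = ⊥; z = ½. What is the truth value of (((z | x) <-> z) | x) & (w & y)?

⊥

z | x = ½ | ⊥ = ½
(z | x) <-> z = ½ <-> ½ = ½
((z | x) <-> z) | x = ½ | ⊥ = ½
w & y = ⊥ & ⊥ = ⊥
(((z | x) <-> z) | x) & (w & y) = ½ & ⊥ = ⊥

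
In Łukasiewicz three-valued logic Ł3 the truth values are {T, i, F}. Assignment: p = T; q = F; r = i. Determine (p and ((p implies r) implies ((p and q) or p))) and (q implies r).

T

p implies r = T implies i = i  [min(1, 1−1+½)]
p and q = T and F = F
(p and q) or p = F or T = T
(p implies r) implies ((p and q) or p) = i implies T = T
p and ((p implies r) implies ((p and q) or p)) = T and T = T
q implies r = F implies i = T
(p and ((p implies r) implies ((p and q) or p))) and (q implies r) = T and T = T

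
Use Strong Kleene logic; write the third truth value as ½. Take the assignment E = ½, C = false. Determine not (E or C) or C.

½

E or C = ½ or false = ½
not (E or C) = not ½ = ½
not (E or C) or C = ½ or false = ½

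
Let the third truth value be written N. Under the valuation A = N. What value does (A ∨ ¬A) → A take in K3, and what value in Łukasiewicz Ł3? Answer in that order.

In K3: ¬A = ¬N = N
A ∨ ¬A = N ∨ N = N
(A ∨ ¬A) → A = N → N = N
In Łukasiewicz Ł3: ¬A = ¬N = N
A ∨ ¬A = N ∨ N = N
(A ∨ ¬A) → A = N → N = True  [min(1, 1−½+½)]
They differ because K3 and Łukasiewicz Ł3 treat N differently under implication.

N; True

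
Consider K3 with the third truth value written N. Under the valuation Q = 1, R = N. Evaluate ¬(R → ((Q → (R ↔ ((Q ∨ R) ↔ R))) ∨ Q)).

0

Q ∨ R = 1 ∨ N = 1
(Q ∨ R) ↔ R = 1 ↔ N = N
R ↔ ((Q ∨ R) ↔ R) = N ↔ N = N
Q → (R ↔ ((Q ∨ R) ↔ R)) = 1 → N = N
(Q → (R ↔ ((Q ∨ R) ↔ R))) ∨ Q = N ∨ 1 = 1
R → ((Q → (R ↔ ((Q ∨ R) ↔ R))) ∨ Q) = N → 1 = 1
¬(R → ((Q → (R ↔ ((Q ∨ R) ↔ R))) ∨ Q)) = ¬1 = 0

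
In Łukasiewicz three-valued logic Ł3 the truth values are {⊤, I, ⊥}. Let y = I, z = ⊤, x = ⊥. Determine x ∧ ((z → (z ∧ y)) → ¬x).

z ∧ y = ⊤ ∧ I = I
z → (z ∧ y) = ⊤ → I = I  [min(1, 1−1+½)]
¬x = ¬⊥ = ⊤
(z → (z ∧ y)) → ¬x = I → ⊤ = ⊤
x ∧ ((z → (z ∧ y)) → ¬x) = ⊥ ∧ ⊤ = ⊥

⊥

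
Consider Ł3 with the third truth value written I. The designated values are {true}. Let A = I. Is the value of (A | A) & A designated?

No

A | A = I | I = I
(A | A) & A = I & I = I
I ∉ {true}.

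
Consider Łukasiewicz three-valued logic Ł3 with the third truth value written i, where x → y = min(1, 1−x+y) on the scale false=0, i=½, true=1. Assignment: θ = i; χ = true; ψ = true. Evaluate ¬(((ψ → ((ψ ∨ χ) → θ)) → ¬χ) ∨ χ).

false

ψ ∨ χ = true ∨ true = true
(ψ ∨ χ) → θ = true → i = i  [min(1, 1−1+½)]
ψ → ((ψ ∨ χ) → θ) = true → i = i
¬χ = ¬true = false
(ψ → ((ψ ∨ χ) → θ)) → ¬χ = i → false = i
((ψ → ((ψ ∨ χ) → θ)) → ¬χ) ∨ χ = i ∨ true = true
¬(((ψ → ((ψ ∨ χ) → θ)) → ¬χ) ∨ χ) = ¬true = false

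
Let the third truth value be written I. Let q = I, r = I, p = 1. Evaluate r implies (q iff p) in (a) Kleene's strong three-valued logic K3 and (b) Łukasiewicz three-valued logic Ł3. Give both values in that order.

In Kleene's strong three-valued logic K3: q iff p = I iff 1 = I
r implies (q iff p) = I implies I = I
In Łukasiewicz three-valued logic Ł3: q iff p = I iff 1 = I  [1 − |½−1|]
r implies (q iff p) = I implies I = 1
They differ because Kleene's strong three-valued logic K3 and Łukasiewicz three-valued logic Ł3 treat I differently under implication.

I; 1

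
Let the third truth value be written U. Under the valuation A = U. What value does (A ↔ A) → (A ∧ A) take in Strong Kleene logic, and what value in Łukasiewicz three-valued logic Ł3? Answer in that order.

In Strong Kleene logic: A ↔ A = U ↔ U = U
A ∧ A = U ∧ U = U
(A ↔ A) → (A ∧ A) = U → U = U  [¬U ∨ U]
In Łukasiewicz three-valued logic Ł3: A ↔ A = U ↔ U = 1  [1 − |½−½|]
A ∧ A = U ∧ U = U
(A ↔ A) → (A ∧ A) = 1 → U = U

U; U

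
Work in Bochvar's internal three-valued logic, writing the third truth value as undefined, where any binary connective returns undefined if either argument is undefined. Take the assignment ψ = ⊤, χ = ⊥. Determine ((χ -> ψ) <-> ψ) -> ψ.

⊤

χ -> ψ = ⊥ -> ⊤ = ⊤
(χ -> ψ) <-> ψ = ⊤ <-> ⊤ = ⊤
((χ -> ψ) <-> ψ) -> ψ = ⊤ -> ⊤ = ⊤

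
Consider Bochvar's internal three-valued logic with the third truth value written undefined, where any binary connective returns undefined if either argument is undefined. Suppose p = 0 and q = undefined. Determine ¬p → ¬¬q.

¬p = ¬0 = 1
¬q = ¬undefined = undefined
¬¬q = ¬undefined = undefined
¬p → ¬¬q = 1 → undefined = undefined  [any arg is the third value ⇒ result is the third value]

undefined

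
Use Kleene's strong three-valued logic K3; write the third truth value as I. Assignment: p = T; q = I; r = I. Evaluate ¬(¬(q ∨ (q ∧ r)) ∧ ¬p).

T

q ∧ r = I ∧ I = I
q ∨ (q ∧ r) = I ∨ I = I
¬(q ∨ (q ∧ r)) = ¬I = I
¬p = ¬T = F
¬(q ∨ (q ∧ r)) ∧ ¬p = I ∧ F = F
¬(¬(q ∨ (q ∧ r)) ∧ ¬p) = ¬F = T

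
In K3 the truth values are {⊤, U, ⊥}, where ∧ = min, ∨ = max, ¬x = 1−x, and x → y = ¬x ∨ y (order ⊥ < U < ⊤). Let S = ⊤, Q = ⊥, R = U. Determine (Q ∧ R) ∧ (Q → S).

Q ∧ R = ⊥ ∧ U = ⊥
Q → S = ⊥ → ⊤ = ⊤
(Q ∧ R) ∧ (Q → S) = ⊥ ∧ ⊤ = ⊥

⊥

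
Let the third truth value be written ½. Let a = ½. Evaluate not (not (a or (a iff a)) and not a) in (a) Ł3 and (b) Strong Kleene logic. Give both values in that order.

In Ł3: a iff a = ½ iff ½ = True  [1 − |½−½|]
a or (a iff a) = ½ or True = True
not (a or (a iff a)) = not True = False
not a = not ½ = ½
not (a or (a iff a)) and not a = False and ½ = False
not (not (a or (a iff a)) and not a) = not False = True
In Strong Kleene logic: a iff a = ½ iff ½ = ½
a or (a iff a) = ½ or ½ = ½
not (a or (a iff a)) = not ½ = ½
not a = not ½ = ½
not (a or (a iff a)) and not a = ½ and ½ = ½
not (not (a or (a iff a)) and not a) = not ½ = ½
They differ because Ł3 and Strong Kleene logic treat ½ differently under implication.

True; ½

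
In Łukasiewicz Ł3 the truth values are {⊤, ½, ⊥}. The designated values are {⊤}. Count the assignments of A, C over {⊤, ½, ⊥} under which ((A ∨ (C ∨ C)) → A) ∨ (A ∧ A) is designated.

Of the 9 assignments, 6 give a value in {⊤}.

6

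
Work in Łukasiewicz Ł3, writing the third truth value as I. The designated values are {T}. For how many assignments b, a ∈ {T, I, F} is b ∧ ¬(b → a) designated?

1

Designated under: (b=T, a=F).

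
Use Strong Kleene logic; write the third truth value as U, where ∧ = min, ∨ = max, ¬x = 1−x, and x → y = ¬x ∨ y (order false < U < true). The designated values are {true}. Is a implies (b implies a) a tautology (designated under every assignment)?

No

Countermodel: a=U, b=true gives U, which is not designated.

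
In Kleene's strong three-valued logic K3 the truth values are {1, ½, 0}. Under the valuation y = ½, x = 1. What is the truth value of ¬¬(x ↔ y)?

½

x ↔ y = 1 ↔ ½ = ½
¬(x ↔ y) = ¬½ = ½
¬¬(x ↔ y) = ¬½ = ½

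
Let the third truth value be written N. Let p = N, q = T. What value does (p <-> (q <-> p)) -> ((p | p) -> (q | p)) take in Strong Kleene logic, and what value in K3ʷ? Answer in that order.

T; N

In Strong Kleene logic: q <-> p = T <-> N = N
p <-> (q <-> p) = N <-> N = N
p | p = N | N = N
q | p = T | N = T
(p | p) -> (q | p) = N -> T = T  [~N | T]
(p <-> (q <-> p)) -> ((p | p) -> (q | p)) = N -> T = T
In K3ʷ: q <-> p = T <-> N = N
p <-> (q <-> p) = N <-> N = N
p | p = N | N = N
q | p = T | N = N
(p | p) -> (q | p) = N -> N = N  [any arg is the third value ⇒ result is the third value]
(p <-> (q <-> p)) -> ((p | p) -> (q | p)) = N -> N = N
They differ because Strong Kleene logic and K3ʷ treat N differently under the binary connectives.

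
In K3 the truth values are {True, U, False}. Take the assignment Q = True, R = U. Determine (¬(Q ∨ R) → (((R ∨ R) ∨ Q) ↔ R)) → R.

Q ∨ R = True ∨ U = True
¬(Q ∨ R) = ¬True = False
R ∨ R = U ∨ U = U
(R ∨ R) ∨ Q = U ∨ True = True
((R ∨ R) ∨ Q) ↔ R = True ↔ U = U
¬(Q ∨ R) → (((R ∨ R) ∨ Q) ↔ R) = False → U = True
(¬(Q ∨ R) → (((R ∨ R) ∨ Q) ↔ R)) → R = True → U = U

U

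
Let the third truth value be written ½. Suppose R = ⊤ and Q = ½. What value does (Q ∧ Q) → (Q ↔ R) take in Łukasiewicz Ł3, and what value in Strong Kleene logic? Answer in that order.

In Łukasiewicz Ł3: Q ∧ Q = ½ ∧ ½ = ½
Q ↔ R = ½ ↔ ⊤ = ½  [1 − |½−1|]
(Q ∧ Q) → (Q ↔ R) = ½ → ½ = ⊤
In Strong Kleene logic: Q ∧ Q = ½ ∧ ½ = ½
Q ↔ R = ½ ↔ ⊤ = ½
(Q ∧ Q) → (Q ↔ R) = ½ → ½ = ½  [¬½ ∨ ½]
They differ because Łukasiewicz Ł3 and Strong Kleene logic treat ½ differently under implication.

⊤; ½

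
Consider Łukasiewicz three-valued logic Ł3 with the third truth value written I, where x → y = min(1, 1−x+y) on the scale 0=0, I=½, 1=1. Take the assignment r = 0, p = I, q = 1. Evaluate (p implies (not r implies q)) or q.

not r = not 0 = 1
not r implies q = 1 implies 1 = 1
p implies (not r implies q) = I implies 1 = 1  [min(1, 1−½+1)]
(p implies (not r implies q)) or q = 1 or 1 = 1

1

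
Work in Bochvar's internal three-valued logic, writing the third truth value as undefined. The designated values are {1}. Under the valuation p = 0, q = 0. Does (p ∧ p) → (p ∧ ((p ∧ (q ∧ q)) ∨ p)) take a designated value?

Yes

p ∧ p = 0 ∧ 0 = 0
q ∧ q = 0 ∧ 0 = 0
p ∧ (q ∧ q) = 0 ∧ 0 = 0
(p ∧ (q ∧ q)) ∨ p = 0 ∨ 0 = 0
p ∧ ((p ∧ (q ∧ q)) ∨ p) = 0 ∧ 0 = 0
(p ∧ p) → (p ∧ ((p ∧ (q ∧ q)) ∨ p)) = 0 → 0 = 1
1 ∈ {1}.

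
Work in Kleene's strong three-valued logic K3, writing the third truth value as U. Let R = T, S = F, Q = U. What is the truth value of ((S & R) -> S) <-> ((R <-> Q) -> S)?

U

S & R = F & T = F
(S & R) -> S = F -> F = T
R <-> Q = T <-> U = U
(R <-> Q) -> S = U -> F = U
((S & R) -> S) <-> ((R <-> Q) -> S) = T <-> U = U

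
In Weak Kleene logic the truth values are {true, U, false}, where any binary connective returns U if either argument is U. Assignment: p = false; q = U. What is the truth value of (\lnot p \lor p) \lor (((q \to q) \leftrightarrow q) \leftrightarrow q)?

\lnot p = \lnot false = true
\lnot p \lor p = true \lor false = true
q \to q = U \to U = U  [any arg is the third value ⇒ result is the third value]
(q \to q) \leftrightarrow q = U \leftrightarrow U = U
((q \to q) \leftrightarrow q) \leftrightarrow q = U \leftrightarrow U = U
(\lnot p \lor p) \lor (((q \to q) \leftrightarrow q) \leftrightarrow q) = true \lor U = U

U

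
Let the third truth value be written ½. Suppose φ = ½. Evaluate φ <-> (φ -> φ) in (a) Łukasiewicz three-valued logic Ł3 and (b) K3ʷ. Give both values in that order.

½; ½

In Łukasiewicz three-valued logic Ł3: φ -> φ = ½ -> ½ = ⊤  [min(1, 1−½+½)]
φ <-> (φ -> φ) = ½ <-> ⊤ = ½
In K3ʷ: φ -> φ = ½ -> ½ = ½  [any arg is the third value ⇒ result is the third value]
φ <-> (φ -> φ) = ½ <-> ½ = ½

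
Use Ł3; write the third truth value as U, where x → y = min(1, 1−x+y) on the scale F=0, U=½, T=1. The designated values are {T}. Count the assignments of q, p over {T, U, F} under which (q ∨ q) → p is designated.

6

Of the 9 assignments, 6 give a value in {T}.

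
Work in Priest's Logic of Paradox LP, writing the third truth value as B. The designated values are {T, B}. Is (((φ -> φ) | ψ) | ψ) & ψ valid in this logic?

Countermodel: φ=T, ψ=F gives F, which is not designated.

No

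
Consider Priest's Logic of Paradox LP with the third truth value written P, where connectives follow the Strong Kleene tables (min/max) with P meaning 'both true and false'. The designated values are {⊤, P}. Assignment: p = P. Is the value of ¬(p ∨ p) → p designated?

p ∨ p = P ∨ P = P
¬(p ∨ p) = ¬P = P
¬(p ∨ p) → p = P → P = P
P ∈ {⊤, P}.

Yes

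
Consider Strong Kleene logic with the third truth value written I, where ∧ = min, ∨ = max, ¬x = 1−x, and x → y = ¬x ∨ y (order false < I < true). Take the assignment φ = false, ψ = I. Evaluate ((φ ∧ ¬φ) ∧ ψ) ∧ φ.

¬φ = ¬false = true
φ ∧ ¬φ = false ∧ true = false
(φ ∧ ¬φ) ∧ ψ = false ∧ I = false
((φ ∧ ¬φ) ∧ ψ) ∧ φ = false ∧ false = false

false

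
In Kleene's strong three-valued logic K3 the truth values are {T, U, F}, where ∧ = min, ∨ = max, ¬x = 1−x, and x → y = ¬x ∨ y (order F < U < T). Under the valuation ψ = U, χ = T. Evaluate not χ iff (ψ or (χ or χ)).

F

not χ = not T = F
χ or χ = T or T = T
ψ or (χ or χ) = U or T = T
not χ iff (ψ or (χ or χ)) = F iff T = F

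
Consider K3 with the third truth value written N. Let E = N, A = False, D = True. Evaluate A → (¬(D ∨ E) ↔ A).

D ∨ E = True ∨ N = True
¬(D ∨ E) = ¬True = False
¬(D ∨ E) ↔ A = False ↔ False = True
A → (¬(D ∨ E) ↔ A) = False → True = True

True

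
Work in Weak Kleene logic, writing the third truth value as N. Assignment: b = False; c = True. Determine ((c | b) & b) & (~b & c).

c | b = True | False = True
(c | b) & b = True & False = False
~b = ~False = True
~b & c = True & True = True
((c | b) & b) & (~b & c) = False & True = False

False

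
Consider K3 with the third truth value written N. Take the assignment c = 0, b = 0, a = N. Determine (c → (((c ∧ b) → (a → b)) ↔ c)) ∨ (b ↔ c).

c ∧ b = 0 ∧ 0 = 0
a → b = N → 0 = N  [¬N ∨ 0]
(c ∧ b) → (a → b) = 0 → N = 1
((c ∧ b) → (a → b)) ↔ c = 1 ↔ 0 = 0
c → (((c ∧ b) → (a → b)) ↔ c) = 0 → 0 = 1
b ↔ c = 0 ↔ 0 = 1
(c → (((c ∧ b) → (a → b)) ↔ c)) ∨ (b ↔ c) = 1 ∨ 1 = 1

1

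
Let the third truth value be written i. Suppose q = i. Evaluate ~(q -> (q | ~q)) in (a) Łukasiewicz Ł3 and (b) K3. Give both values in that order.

In Łukasiewicz Ł3: ~q = ~i = i
q | ~q = i | i = i
q -> (q | ~q) = i -> i = ⊤  [min(1, 1−½+½)]
~(q -> (q | ~q)) = ~⊤ = ⊥
In K3: ~q = ~i = i
q | ~q = i | i = i
q -> (q | ~q) = i -> i = i
~(q -> (q | ~q)) = ~i = i
They differ because Łukasiewicz Ł3 and K3 treat i differently under implication.

⊥; i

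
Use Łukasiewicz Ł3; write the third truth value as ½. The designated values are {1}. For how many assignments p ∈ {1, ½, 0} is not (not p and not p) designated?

1

p=1: 1 ✓
p=½: ½ ·
p=0: 0 ·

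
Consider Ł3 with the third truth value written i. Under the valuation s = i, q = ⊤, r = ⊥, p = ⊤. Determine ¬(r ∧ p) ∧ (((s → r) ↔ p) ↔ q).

r ∧ p = ⊥ ∧ ⊤ = ⊥
¬(r ∧ p) = ¬⊥ = ⊤
s → r = i → ⊥ = i  [min(1, 1−½+0)]
(s → r) ↔ p = i ↔ ⊤ = i
((s → r) ↔ p) ↔ q = i ↔ ⊤ = i
¬(r ∧ p) ∧ (((s → r) ↔ p) ↔ q) = ⊤ ∧ i = i

i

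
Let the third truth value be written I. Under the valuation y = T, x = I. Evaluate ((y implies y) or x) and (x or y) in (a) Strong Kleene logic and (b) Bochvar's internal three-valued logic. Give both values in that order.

T; I

In Strong Kleene logic: y implies y = T implies T = T
(y implies y) or x = T or I = T
x or y = I or T = T
((y implies y) or x) and (x or y) = T and T = T
In Bochvar's internal three-valued logic: y implies y = T implies T = T
(y implies y) or x = T or I = I
x or y = I or T = I
((y implies y) or x) and (x or y) = I and I = I
They differ because Strong Kleene logic and Bochvar's internal three-valued logic treat I differently under the binary connectives.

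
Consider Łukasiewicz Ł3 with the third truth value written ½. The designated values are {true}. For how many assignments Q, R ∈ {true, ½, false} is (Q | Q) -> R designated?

6

Of the 9 assignments, 6 give a value in {true}.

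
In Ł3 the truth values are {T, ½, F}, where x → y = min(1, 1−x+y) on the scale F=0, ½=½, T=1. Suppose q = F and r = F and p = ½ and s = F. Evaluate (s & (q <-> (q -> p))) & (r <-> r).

F

q -> p = F -> ½ = T  [min(1, 1−0+½)]
q <-> (q -> p) = F <-> T = F
s & (q <-> (q -> p)) = F & F = F
r <-> r = F <-> F = T
(s & (q <-> (q -> p))) & (r <-> r) = F & T = F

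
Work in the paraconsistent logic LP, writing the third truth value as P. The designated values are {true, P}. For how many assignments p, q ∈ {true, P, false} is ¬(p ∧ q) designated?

8

Of the 9 assignments, 8 give a value in {true, P}.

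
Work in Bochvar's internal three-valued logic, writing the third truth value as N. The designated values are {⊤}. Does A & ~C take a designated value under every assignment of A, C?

No

Countermodel: A=⊤, C=⊤ gives ⊥, which is not designated.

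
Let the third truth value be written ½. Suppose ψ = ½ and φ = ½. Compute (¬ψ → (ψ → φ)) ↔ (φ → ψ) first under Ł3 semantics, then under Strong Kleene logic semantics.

In Ł3: ¬ψ = ¬½ = ½
ψ → φ = ½ → ½ = 1  [min(1, 1−½+½)]
¬ψ → (ψ → φ) = ½ → 1 = 1
φ → ψ = ½ → ½ = 1
(¬ψ → (ψ → φ)) ↔ (φ → ψ) = 1 ↔ 1 = 1
In Strong Kleene logic: ¬ψ = ¬½ = ½
ψ → φ = ½ → ½ = ½  [¬½ ∨ ½]
¬ψ → (ψ → φ) = ½ → ½ = ½
φ → ψ = ½ → ½ = ½
(¬ψ → (ψ → φ)) ↔ (φ → ψ) = ½ ↔ ½ = ½
They differ because Ł3 and Strong Kleene logic treat ½ differently under implication.

1; ½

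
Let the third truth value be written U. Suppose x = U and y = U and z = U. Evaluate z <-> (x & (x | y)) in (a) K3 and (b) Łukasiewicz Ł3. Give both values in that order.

U; T

In K3: x | y = U | U = U
x & (x | y) = U & U = U
z <-> (x & (x | y)) = U <-> U = U
In Łukasiewicz Ł3: x | y = U | U = U
x & (x | y) = U & U = U
z <-> (x & (x | y)) = U <-> U = T  [1 − |½−½|]
They differ because K3 and Łukasiewicz Ł3 treat U differently under implication.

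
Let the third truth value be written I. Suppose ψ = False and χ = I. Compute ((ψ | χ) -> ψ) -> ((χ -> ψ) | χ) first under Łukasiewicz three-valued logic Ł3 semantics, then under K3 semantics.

True; I

In Łukasiewicz three-valued logic Ł3: ψ | χ = False | I = I
(ψ | χ) -> ψ = I -> False = I
χ -> ψ = I -> False = I
(χ -> ψ) | χ = I | I = I
((ψ | χ) -> ψ) -> ((χ -> ψ) | χ) = I -> I = True
In K3: ψ | χ = False | I = I
(ψ | χ) -> ψ = I -> False = I  [~I | False]
χ -> ψ = I -> False = I
(χ -> ψ) | χ = I | I = I
((ψ | χ) -> ψ) -> ((χ -> ψ) | χ) = I -> I = I
They differ because Łukasiewicz three-valued logic Ł3 and K3 treat I differently under implication.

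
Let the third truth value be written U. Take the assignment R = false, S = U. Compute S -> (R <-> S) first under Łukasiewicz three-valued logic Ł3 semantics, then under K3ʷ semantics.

In Łukasiewicz three-valued logic Ł3: R <-> S = false <-> U = U  [1 − |0−½|]
S -> (R <-> S) = U -> U = true
In K3ʷ: R <-> S = false <-> U = U
S -> (R <-> S) = U -> U = U  [any arg is the third value ⇒ result is the third value]
They differ because Łukasiewicz three-valued logic Ł3 and K3ʷ treat U differently under the binary connectives.

true; U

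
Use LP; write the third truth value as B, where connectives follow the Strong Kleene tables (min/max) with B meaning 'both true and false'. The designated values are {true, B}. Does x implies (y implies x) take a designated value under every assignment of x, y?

Yes

Every assignment of x, y over {true, B, false} gives a value in {true, B}.
In particular, with x=B, y=B: x implies (y implies x) = B.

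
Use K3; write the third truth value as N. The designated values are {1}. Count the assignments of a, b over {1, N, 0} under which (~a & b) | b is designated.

3

Designated under: (a=1, b=1); (a=N, b=1); (a=0, b=1).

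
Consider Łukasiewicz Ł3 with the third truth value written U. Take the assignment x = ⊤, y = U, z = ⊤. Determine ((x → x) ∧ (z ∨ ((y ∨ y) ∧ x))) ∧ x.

x → x = ⊤ → ⊤ = ⊤
y ∨ y = U ∨ U = U
(y ∨ y) ∧ x = U ∧ ⊤ = U
z ∨ ((y ∨ y) ∧ x) = ⊤ ∨ U = ⊤
(x → x) ∧ (z ∨ ((y ∨ y) ∧ x)) = ⊤ ∧ ⊤ = ⊤
((x → x) ∧ (z ∨ ((y ∨ y) ∧ x))) ∧ x = ⊤ ∧ ⊤ = ⊤

⊤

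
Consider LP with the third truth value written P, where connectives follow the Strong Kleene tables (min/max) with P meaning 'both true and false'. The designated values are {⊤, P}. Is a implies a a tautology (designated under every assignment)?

Yes

Every assignment of a over {⊤, P, ⊥} gives a value in {⊤, P}.
In particular, with a=P: a implies a = P.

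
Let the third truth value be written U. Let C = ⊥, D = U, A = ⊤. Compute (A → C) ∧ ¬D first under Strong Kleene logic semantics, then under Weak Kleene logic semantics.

In Strong Kleene logic: A → C = ⊤ → ⊥ = ⊥
¬D = ¬U = U
(A → C) ∧ ¬D = ⊥ ∧ U = ⊥
In Weak Kleene logic: A → C = ⊤ → ⊥ = ⊥
¬D = ¬U = U
(A → C) ∧ ¬D = ⊥ ∧ U = U
They differ because Strong Kleene logic and Weak Kleene logic treat U differently under the binary connectives.

⊥; U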